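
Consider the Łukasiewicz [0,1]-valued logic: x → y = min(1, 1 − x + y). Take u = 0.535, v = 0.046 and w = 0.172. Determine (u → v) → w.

u → v = min(1, 1 − 0.535 + 0.046) = min(1, 0.511) = 0.511
(u → v) → w = min(1, 1 − 0.511 + 0.172) = min(1, 0.661) = 0.661

0.661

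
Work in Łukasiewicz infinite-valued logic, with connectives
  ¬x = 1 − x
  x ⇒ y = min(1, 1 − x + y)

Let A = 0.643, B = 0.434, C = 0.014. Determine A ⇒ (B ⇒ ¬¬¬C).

1.000

¬C = 1 − 0.014 = 0.986
¬¬C = 1 − 0.986 = 0.014
¬¬¬C = 1 − 0.014 = 0.986
B ⇒ ¬¬¬C = min(1, 1 − 0.434 + 0.986) = min(1, 1.552) = 1.000
A ⇒ (B ⇒ ¬¬¬C) = min(1, 1 − 0.643 + 1.000) = min(1, 1.357) = 1.000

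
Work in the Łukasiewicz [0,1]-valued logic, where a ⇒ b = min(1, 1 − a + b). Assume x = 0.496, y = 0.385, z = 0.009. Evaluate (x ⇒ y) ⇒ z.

0.120

x ⇒ y = min(1, 1 − 0.496 + 0.385) = min(1, 0.889) = 0.889
(x ⇒ y) ⇒ z = min(1, 1 − 0.889 + 0.009) = min(1, 0.120) = 0.120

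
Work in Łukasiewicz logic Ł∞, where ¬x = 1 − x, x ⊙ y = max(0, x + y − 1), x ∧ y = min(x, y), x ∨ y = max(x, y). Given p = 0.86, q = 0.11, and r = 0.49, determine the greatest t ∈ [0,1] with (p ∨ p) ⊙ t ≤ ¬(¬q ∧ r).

0.65

p ∨ p = max(0.86, 0.86) = 0.86
So the left factor is p ∨ p = 0.86.
¬q = 1 − 0.11 = 0.89
¬q ∧ r = min(0.89, 0.49) = 0.49
¬(¬q ∧ r) = 1 − 0.49 = 0.51
So the right-hand bound is ¬(¬q ∧ r) = 0.51.
The residuum of the Łukasiewicz t-norm gives the supremum: min(1, 1 − 0.86 + 0.51).
1 − 0.86 + 0.51 = 0.65, so t = min(1, 0.65) = 0.65.
Check: 0.86 ⊙ 0.65 = max(0, 0.51) = 0.51 ≤ 0.51.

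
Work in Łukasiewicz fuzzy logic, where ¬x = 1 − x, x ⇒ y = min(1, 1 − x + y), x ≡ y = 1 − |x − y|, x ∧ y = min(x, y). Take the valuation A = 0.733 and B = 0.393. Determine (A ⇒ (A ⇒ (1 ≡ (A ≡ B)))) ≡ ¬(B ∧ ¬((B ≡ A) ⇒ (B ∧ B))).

0.733

A ≡ B = 1 − |0.733 − 0.393| = 1 − 0.340 = 0.660
1 ≡ (A ≡ B) = 1 − |1.000 − 0.660| = 1 − 0.340 = 0.660
A ⇒ (1 ≡ (A ≡ B)) = min(1, 1 − 0.733 + 0.660) = min(1, 0.927) = 0.927
A ⇒ (A ⇒ (1 ≡ (A ≡ B))) = min(1, 1 − 0.733 + 0.927) = min(1, 1.194) = 1.000
B ≡ A = 1 − |0.393 − 0.733| = 1 − 0.340 = 0.660
B ∧ B = min(0.393, 0.393) = 0.393
(B ≡ A) ⇒ (B ∧ B) = min(1, 1 − 0.660 + 0.393) = min(1, 0.733) = 0.733
¬((B ≡ A) ⇒ (B ∧ B)) = 1 − 0.733 = 0.267
B ∧ ¬((B ≡ A) ⇒ (B ∧ B)) = min(0.393, 0.267) = 0.267
¬(B ∧ ¬((B ≡ A) ⇒ (B ∧ B))) = 1 − 0.267 = 0.733
(A ⇒ (A ⇒ (1 ≡ (A ≡ B)))) ≡ ¬(B ∧ ¬((B ≡ A) ⇒ (B ∧ B))) = 1 − |1.000 − 0.733| = 1 − 0.267 = 0.733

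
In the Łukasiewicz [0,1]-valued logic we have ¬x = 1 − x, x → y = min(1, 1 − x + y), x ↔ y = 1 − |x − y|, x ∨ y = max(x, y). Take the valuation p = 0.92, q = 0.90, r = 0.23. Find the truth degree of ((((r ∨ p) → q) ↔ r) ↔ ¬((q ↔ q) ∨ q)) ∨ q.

r ∨ p = max(0.23, 0.92) = 0.92
(r ∨ p) → q = min(1, 1 − 0.92 + 0.90) = min(1, 0.98) = 0.98
((r ∨ p) → q) ↔ r = 1 − |0.98 − 0.23| = 1 − 0.75 = 0.25
q ↔ q = 1 − |0.90 − 0.90| = 1 − 0.00 = 1.00
(q ↔ q) ∨ q = max(1.00, 0.90) = 1.00
¬((q ↔ q) ∨ q) = 1 − 1.00 = 0.00
(((r ∨ p) → q) ↔ r) ↔ ¬((q ↔ q) ∨ q) = 1 − |0.25 − 0.00| = 1 − 0.25 = 0.75
((((r ∨ p) → q) ↔ r) ↔ ¬((q ↔ q) ∨ q)) ∨ q = max(0.75, 0.90) = 0.90

0.90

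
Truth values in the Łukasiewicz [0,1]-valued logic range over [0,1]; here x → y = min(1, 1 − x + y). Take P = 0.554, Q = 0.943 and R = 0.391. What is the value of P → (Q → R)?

Q → R = min(1, 1 − 0.943 + 0.391) = min(1, 0.448) = 0.448
P → (Q → R) = min(1, 1 − 0.554 + 0.448) = min(1, 0.894) = 0.894

0.894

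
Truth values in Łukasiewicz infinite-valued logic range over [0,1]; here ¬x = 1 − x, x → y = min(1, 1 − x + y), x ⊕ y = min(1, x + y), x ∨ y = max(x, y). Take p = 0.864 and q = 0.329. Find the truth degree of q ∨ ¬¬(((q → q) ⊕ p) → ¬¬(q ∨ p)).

0.864

q → q = min(1, 1 − 0.329 + 0.329) = min(1, 1.000) = 1.000
(q → q) ⊕ p = min(1, 1.000 + 0.864) = min(1, 1.864) = 1.000
q ∨ p = max(0.329, 0.864) = 0.864
¬(q ∨ p) = 1 − 0.864 = 0.136
¬¬(q ∨ p) = 1 − 0.136 = 0.864
((q → q) ⊕ p) → ¬¬(q ∨ p) = min(1, 1 − 1.000 + 0.864) = min(1, 0.864) = 0.864
¬(((q → q) ⊕ p) → ¬¬(q ∨ p)) = 1 − 0.864 = 0.136
¬¬(((q → q) ⊕ p) → ¬¬(q ∨ p)) = 1 − 0.136 = 0.864
q ∨ ¬¬(((q → q) ⊕ p) → ¬¬(q ∨ p)) = max(0.329, 0.864) = 0.864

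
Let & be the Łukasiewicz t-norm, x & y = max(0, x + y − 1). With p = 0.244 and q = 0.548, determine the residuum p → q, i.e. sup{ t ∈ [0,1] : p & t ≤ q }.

1.000

The residuum of the Łukasiewicz t-norm gives the supremum: min(1, 1 − 0.244 + 0.548).
1 − 0.244 + 0.548 = 1.304, so t = min(1, 1.304) = 1.000.
Check: 0.244 & 1.000 = max(0, 0.244) = 0.244 ≤ 0.548.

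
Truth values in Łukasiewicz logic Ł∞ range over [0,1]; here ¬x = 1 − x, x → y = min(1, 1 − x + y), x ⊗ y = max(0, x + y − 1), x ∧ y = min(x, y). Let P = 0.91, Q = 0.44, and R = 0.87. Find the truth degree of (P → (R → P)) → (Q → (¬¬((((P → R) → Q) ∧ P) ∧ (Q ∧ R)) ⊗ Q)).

R → P = min(1, 1 − 0.87 + 0.91) = min(1, 1.04) = 1.00
P → (R → P) = min(1, 1 − 0.91 + 1.00) = min(1, 1.09) = 1.00
P → R = min(1, 1 − 0.91 + 0.87) = min(1, 0.96) = 0.96
(P → R) → Q = min(1, 1 − 0.96 + 0.44) = min(1, 0.48) = 0.48
((P → R) → Q) ∧ P = min(0.48, 0.91) = 0.48
Q ∧ R = min(0.44, 0.87) = 0.44
(((P → R) → Q) ∧ P) ∧ (Q ∧ R) = min(0.48, 0.44) = 0.44
¬((((P → R) → Q) ∧ P) ∧ (Q ∧ R)) = 1 − 0.44 = 0.56
¬¬((((P → R) → Q) ∧ P) ∧ (Q ∧ R)) = 1 − 0.56 = 0.44
¬¬((((P → R) → Q) ∧ P) ∧ (Q ∧ R)) ⊗ Q = max(0, 0.44 + 0.44 − 1) = max(0, -0.12) = 0.00
Q → (¬¬((((P → R) → Q) ∧ P) ∧ (Q ∧ R)) ⊗ Q) = min(1, 1 − 0.44 + 0.00) = min(1, 0.56) = 0.56
(P → (R → P)) → (Q → (¬¬((((P → R) → Q) ∧ P) ∧ (Q ∧ R)) ⊗ Q)) = min(1, 1 − 1.00 + 0.56) = min(1, 0.56) = 0.56

0.56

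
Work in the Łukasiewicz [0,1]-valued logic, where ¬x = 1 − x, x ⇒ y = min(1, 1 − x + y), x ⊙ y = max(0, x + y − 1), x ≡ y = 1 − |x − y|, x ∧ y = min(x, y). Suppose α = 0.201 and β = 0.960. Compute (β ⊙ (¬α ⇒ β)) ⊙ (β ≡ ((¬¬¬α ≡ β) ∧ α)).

0.201

¬α = 1 − 0.201 = 0.799
¬α ⇒ β = min(1, 1 − 0.799 + 0.960) = min(1, 1.161) = 1.000
β ⊙ (¬α ⇒ β) = max(0, 0.960 + 1.000 − 1) = max(0, 0.960) = 0.960
¬¬α = 1 − 0.799 = 0.201
¬¬¬α = 1 − 0.201 = 0.799
¬¬¬α ≡ β = 1 − |0.799 − 0.960| = 1 − 0.161 = 0.839
(¬¬¬α ≡ β) ∧ α = min(0.839, 0.201) = 0.201
β ≡ ((¬¬¬α ≡ β) ∧ α) = 1 − |0.960 − 0.201| = 1 − 0.759 = 0.241
(β ⊙ (¬α ⇒ β)) ⊙ (β ≡ ((¬¬¬α ≡ β) ∧ α)) = max(0, 0.960 + 0.241 − 1) = max(0, 0.201) = 0.201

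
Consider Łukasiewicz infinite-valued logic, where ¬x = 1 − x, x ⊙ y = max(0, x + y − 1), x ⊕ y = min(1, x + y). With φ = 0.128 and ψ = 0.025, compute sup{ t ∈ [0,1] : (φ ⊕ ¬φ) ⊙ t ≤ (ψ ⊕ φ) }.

¬φ = 1 − 0.128 = 0.872
φ ⊕ ¬φ = min(1, 0.128 + 0.872) = min(1, 1.000) = 1.000
So the left factor is φ ⊕ ¬φ = 1.000.
ψ ⊕ φ = min(1, 0.025 + 0.128) = min(1, 0.153) = 0.153
So the right-hand bound is ψ ⊕ φ = 0.153.
The residuum of the Łukasiewicz t-norm gives the supremum: min(1, 1 − 1.000 + 0.153).
1 − 1.000 + 0.153 = 0.153, so t = min(1, 0.153) = 0.153.
Check: 1.000 ⊙ 0.153 = max(0, 0.153) = 0.153 ≤ 0.153.

0.153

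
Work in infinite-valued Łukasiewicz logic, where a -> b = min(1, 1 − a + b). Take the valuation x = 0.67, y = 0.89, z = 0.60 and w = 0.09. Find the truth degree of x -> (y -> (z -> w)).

z -> w = min(1, 1 − 0.60 + 0.09) = min(1, 0.49) = 0.49
y -> (z -> w) = min(1, 1 − 0.89 + 0.49) = min(1, 0.60) = 0.60
x -> (y -> (z -> w)) = min(1, 1 − 0.67 + 0.60) = min(1, 0.93) = 0.93

0.93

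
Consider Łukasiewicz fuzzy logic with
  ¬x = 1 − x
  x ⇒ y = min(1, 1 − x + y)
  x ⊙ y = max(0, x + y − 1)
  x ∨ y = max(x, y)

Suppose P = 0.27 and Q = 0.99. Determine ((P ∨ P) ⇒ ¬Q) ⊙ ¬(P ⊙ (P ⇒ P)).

0.47

P ∨ P = max(0.27, 0.27) = 0.27
¬Q = 1 − 0.99 = 0.01
(P ∨ P) ⇒ ¬Q = min(1, 1 − 0.27 + 0.01) = min(1, 0.74) = 0.74
P ⇒ P = min(1, 1 − 0.27 + 0.27) = min(1, 1.00) = 1.00
P ⊙ (P ⇒ P) = max(0, 0.27 + 1.00 − 1) = max(0, 0.27) = 0.27
¬(P ⊙ (P ⇒ P)) = 1 − 0.27 = 0.73
((P ∨ P) ⇒ ¬Q) ⊙ ¬(P ⊙ (P ⇒ P)) = max(0, 0.74 + 0.73 − 1) = max(0, 0.47) = 0.47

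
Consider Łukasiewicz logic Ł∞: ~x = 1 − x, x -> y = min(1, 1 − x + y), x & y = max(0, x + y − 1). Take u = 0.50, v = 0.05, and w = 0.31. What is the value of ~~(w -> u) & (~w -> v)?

w -> u = min(1, 1 − 0.31 + 0.50) = min(1, 1.19) = 1.00
~(w -> u) = 1 − 1.00 = 0.00
~~(w -> u) = 1 − 0.00 = 1.00
~w = 1 − 0.31 = 0.69
~w -> v = min(1, 1 − 0.69 + 0.05) = min(1, 0.36) = 0.36
~~(w -> u) & (~w -> v) = max(0, 1.00 + 0.36 − 1) = max(0, 0.36) = 0.36

0.36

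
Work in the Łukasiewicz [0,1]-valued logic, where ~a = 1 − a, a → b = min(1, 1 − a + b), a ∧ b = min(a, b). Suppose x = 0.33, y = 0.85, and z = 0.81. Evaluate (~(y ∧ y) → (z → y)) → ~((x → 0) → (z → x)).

0.15

y ∧ y = min(0.85, 0.85) = 0.85
~(y ∧ y) = 1 − 0.85 = 0.15
z → y = min(1, 1 − 0.81 + 0.85) = min(1, 1.04) = 1.00
~(y ∧ y) → (z → y) = min(1, 1 − 0.15 + 1.00) = min(1, 1.85) = 1.00
x → 0 = min(1, 1 − 0.33 + 0.00) = min(1, 0.67) = 0.67
z → x = min(1, 1 − 0.81 + 0.33) = min(1, 0.52) = 0.52
(x → 0) → (z → x) = min(1, 1 − 0.67 + 0.52) = min(1, 0.85) = 0.85
~((x → 0) → (z → x)) = 1 − 0.85 = 0.15
(~(y ∧ y) → (z → y)) → ~((x → 0) → (z → x)) = min(1, 1 − 1.00 + 0.15) = min(1, 0.15) = 0.15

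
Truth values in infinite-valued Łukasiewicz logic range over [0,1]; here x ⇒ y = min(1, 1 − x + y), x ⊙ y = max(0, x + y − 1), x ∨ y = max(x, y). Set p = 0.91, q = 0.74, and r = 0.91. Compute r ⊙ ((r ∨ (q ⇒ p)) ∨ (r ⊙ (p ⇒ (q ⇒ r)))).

0.91

q ⇒ p = min(1, 1 − 0.74 + 0.91) = min(1, 1.17) = 1.00
r ∨ (q ⇒ p) = max(0.91, 1.00) = 1.00
q ⇒ r = min(1, 1 − 0.74 + 0.91) = min(1, 1.17) = 1.00
p ⇒ (q ⇒ r) = min(1, 1 − 0.91 + 1.00) = min(1, 1.09) = 1.00
r ⊙ (p ⇒ (q ⇒ r)) = max(0, 0.91 + 1.00 − 1) = max(0, 0.91) = 0.91
(r ∨ (q ⇒ p)) ∨ (r ⊙ (p ⇒ (q ⇒ r))) = max(1.00, 0.91) = 1.00
r ⊙ ((r ∨ (q ⇒ p)) ∨ (r ⊙ (p ⇒ (q ⇒ r)))) = max(0, 0.91 + 1.00 − 1) = max(0, 0.91) = 0.91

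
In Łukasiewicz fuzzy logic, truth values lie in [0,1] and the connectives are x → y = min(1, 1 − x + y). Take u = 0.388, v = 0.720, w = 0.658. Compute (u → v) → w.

0.658

u → v = min(1, 1 − 0.388 + 0.720) = min(1, 1.332) = 1.000
(u → v) → w = min(1, 1 − 1.000 + 0.658) = min(1, 0.658) = 0.658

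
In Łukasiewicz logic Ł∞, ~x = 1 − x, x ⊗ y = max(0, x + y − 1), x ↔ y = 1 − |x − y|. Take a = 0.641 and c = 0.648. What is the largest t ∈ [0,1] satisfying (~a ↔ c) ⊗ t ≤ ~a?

0.648

~a = 1 − 0.641 = 0.359
~a ↔ c = 1 − |0.359 − 0.648| = 1 − 0.289 = 0.711
So the left factor is ~a ↔ c = 0.711.
So the right-hand bound is ~a = 0.359.
The residuum of the Łukasiewicz t-norm gives the supremum: min(1, 1 − 0.711 + 0.359).
1 − 0.711 + 0.359 = 0.648, so t = min(1, 0.648) = 0.648.
Check: 0.711 ⊗ 0.648 = max(0, 0.359) = 0.359 ≤ 0.359.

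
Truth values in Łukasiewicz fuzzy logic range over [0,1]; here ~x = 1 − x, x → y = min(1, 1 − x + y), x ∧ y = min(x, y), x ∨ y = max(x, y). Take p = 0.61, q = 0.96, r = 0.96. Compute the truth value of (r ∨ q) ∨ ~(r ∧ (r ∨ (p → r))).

0.96

r ∨ q = max(0.96, 0.96) = 0.96
p → r = min(1, 1 − 0.61 + 0.96) = min(1, 1.35) = 1.00
r ∨ (p → r) = max(0.96, 1.00) = 1.00
r ∧ (r ∨ (p → r)) = min(0.96, 1.00) = 0.96
~(r ∧ (r ∨ (p → r))) = 1 − 0.96 = 0.04
(r ∨ q) ∨ ~(r ∧ (r ∨ (p → r))) = max(0.96, 0.04) = 0.96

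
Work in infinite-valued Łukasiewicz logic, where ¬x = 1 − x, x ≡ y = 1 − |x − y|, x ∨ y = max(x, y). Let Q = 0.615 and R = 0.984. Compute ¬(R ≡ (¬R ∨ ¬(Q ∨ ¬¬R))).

¬R = 1 − 0.984 = 0.016
¬¬R = 1 − 0.016 = 0.984
Q ∨ ¬¬R = max(0.615, 0.984) = 0.984
¬(Q ∨ ¬¬R) = 1 − 0.984 = 0.016
¬R ∨ ¬(Q ∨ ¬¬R) = max(0.016, 0.016) = 0.016
R ≡ (¬R ∨ ¬(Q ∨ ¬¬R)) = 1 − |0.984 − 0.016| = 1 − 0.968 = 0.032
¬(R ≡ (¬R ∨ ¬(Q ∨ ¬¬R))) = 1 − 0.032 = 0.968

0.968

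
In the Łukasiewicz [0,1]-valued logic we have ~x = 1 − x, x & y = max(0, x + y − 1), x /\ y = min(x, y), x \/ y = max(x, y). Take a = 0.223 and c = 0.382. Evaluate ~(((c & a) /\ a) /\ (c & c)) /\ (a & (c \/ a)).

c & a = max(0, 0.382 + 0.223 − 1) = max(0, -0.395) = 0.000
(c & a) /\ a = min(0.000, 0.223) = 0.000
c & c = max(0, 0.382 + 0.382 − 1) = max(0, -0.236) = 0.000
((c & a) /\ a) /\ (c & c) = min(0.000, 0.000) = 0.000
~(((c & a) /\ a) /\ (c & c)) = 1 − 0.000 = 1.000
c \/ a = max(0.382, 0.223) = 0.382
a & (c \/ a) = max(0, 0.223 + 0.382 − 1) = max(0, -0.395) = 0.000
~(((c & a) /\ a) /\ (c & c)) /\ (a & (c \/ a)) = min(1.000, 0.000) = 0.000

0.000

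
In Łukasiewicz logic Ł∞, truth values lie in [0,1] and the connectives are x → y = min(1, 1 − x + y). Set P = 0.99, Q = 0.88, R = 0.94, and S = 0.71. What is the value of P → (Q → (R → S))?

R → S = min(1, 1 − 0.94 + 0.71) = min(1, 0.77) = 0.77
Q → (R → S) = min(1, 1 − 0.88 + 0.77) = min(1, 0.89) = 0.89
P → (Q → (R → S)) = min(1, 1 − 0.99 + 0.89) = min(1, 0.90) = 0.90

0.90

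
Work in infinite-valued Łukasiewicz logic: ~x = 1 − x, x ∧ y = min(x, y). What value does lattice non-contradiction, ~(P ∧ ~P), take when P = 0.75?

~P = 1 − 0.75 = 0.25
P ∧ ~P = min(0.75, 0.25) = 0.25
~(P ∧ ~P) = 1 − 0.25 = 0.75
(The value 0.75 < 1 shows this instance is not satisfied; not a Ł∞-tautology — its value is 1 − min(a, 1−a).)

0.75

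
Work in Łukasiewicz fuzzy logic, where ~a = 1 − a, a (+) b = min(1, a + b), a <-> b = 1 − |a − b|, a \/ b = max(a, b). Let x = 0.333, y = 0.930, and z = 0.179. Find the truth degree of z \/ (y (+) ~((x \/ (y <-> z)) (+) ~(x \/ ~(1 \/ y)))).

0.930

y <-> z = 1 − |0.930 − 0.179| = 1 − 0.751 = 0.249
x \/ (y <-> z) = max(0.333, 0.249) = 0.333
1 \/ y = max(1.000, 0.930) = 1.000
~(1 \/ y) = 1 − 1.000 = 0.000
x \/ ~(1 \/ y) = max(0.333, 0.000) = 0.333
~(x \/ ~(1 \/ y)) = 1 − 0.333 = 0.667
(x \/ (y <-> z)) (+) ~(x \/ ~(1 \/ y)) = min(1, 0.333 + 0.667) = min(1, 1.000) = 1.000
~((x \/ (y <-> z)) (+) ~(x \/ ~(1 \/ y))) = 1 − 1.000 = 0.000
y (+) ~((x \/ (y <-> z)) (+) ~(x \/ ~(1 \/ y))) = min(1, 0.930 + 0.000) = min(1, 0.930) = 0.930
z \/ (y (+) ~((x \/ (y <-> z)) (+) ~(x \/ ~(1 \/ y)))) = max(0.179, 0.930) = 0.930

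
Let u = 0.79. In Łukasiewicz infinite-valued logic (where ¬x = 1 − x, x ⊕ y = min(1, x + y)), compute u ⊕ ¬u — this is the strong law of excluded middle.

¬u = 1 − 0.79 = 0.21
u ⊕ ¬u = min(1, 0.79 + 0.21) = min(1, 1.00) = 1.00
(As expected: always 1 in Ł∞ since a ⊕ (1−a) = 1.)

1.00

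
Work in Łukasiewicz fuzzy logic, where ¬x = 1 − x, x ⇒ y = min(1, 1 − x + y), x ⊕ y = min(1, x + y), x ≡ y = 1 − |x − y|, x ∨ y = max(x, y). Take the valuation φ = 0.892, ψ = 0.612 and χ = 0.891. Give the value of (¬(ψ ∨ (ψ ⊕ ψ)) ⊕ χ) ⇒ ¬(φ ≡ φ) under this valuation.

0.109

ψ ⊕ ψ = min(1, 0.612 + 0.612) = min(1, 1.224) = 1.000
ψ ∨ (ψ ⊕ ψ) = max(0.612, 1.000) = 1.000
¬(ψ ∨ (ψ ⊕ ψ)) = 1 − 1.000 = 0.000
¬(ψ ∨ (ψ ⊕ ψ)) ⊕ χ = min(1, 0.000 + 0.891) = min(1, 0.891) = 0.891
φ ≡ φ = 1 − |0.892 − 0.892| = 1 − 0.000 = 1.000
¬(φ ≡ φ) = 1 − 1.000 = 0.000
(¬(ψ ∨ (ψ ⊕ ψ)) ⊕ χ) ⇒ ¬(φ ≡ φ) = min(1, 1 − 0.891 + 0.000) = min(1, 0.109) = 0.109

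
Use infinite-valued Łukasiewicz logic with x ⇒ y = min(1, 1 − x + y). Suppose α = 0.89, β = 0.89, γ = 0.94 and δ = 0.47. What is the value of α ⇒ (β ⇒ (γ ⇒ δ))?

0.75

γ ⇒ δ = min(1, 1 − 0.94 + 0.47) = min(1, 0.53) = 0.53
β ⇒ (γ ⇒ δ) = min(1, 1 − 0.89 + 0.53) = min(1, 0.64) = 0.64
α ⇒ (β ⇒ (γ ⇒ δ)) = min(1, 1 − 0.89 + 0.64) = min(1, 0.75) = 0.75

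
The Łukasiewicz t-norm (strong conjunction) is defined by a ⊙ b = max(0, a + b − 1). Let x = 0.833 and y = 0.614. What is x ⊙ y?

0.447

x ⊙ y = max(0, 0.833 + 0.614 − 1) = max(0, 0.447) = 0.447
For comparison, the Gödel (minimum) t-norm min(a, b) would give 0.614.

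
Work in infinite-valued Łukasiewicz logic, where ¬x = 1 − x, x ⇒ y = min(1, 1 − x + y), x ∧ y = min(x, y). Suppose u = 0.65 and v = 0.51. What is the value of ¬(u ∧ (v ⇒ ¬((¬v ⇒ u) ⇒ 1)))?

0.51

¬v = 1 − 0.51 = 0.49
¬v ⇒ u = min(1, 1 − 0.49 + 0.65) = min(1, 1.16) = 1.00
(¬v ⇒ u) ⇒ 1 = min(1, 1 − 1.00 + 1.00) = min(1, 1.00) = 1.00
¬((¬v ⇒ u) ⇒ 1) = 1 − 1.00 = 0.00
v ⇒ ¬((¬v ⇒ u) ⇒ 1) = min(1, 1 − 0.51 + 0.00) = min(1, 0.49) = 0.49
u ∧ (v ⇒ ¬((¬v ⇒ u) ⇒ 1)) = min(0.65, 0.49) = 0.49
¬(u ∧ (v ⇒ ¬((¬v ⇒ u) ⇒ 1))) = 1 − 0.49 = 0.51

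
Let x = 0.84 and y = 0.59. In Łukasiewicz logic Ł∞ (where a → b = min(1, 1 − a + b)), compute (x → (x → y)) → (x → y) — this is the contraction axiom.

x → y = min(1, 1 − 0.84 + 0.59) = min(1, 0.75) = 0.75
x → (x → y) = min(1, 1 − 0.84 + 0.75) = min(1, 0.91) = 0.91
(x → (x → y)) → (x → y) = min(1, 1 − 0.91 + 0.75) = min(1, 0.84) = 0.84
(The value 0.84 < 1 shows this instance is not satisfied; fails in Ł∞ (the t-norm is not idempotent).)

0.84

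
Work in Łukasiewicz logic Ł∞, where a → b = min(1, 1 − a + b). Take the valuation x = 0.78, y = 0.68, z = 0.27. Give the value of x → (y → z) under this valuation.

0.81

y → z = min(1, 1 − 0.68 + 0.27) = min(1, 0.59) = 0.59
x → (y → z) = min(1, 1 − 0.78 + 0.59) = min(1, 0.81) = 0.81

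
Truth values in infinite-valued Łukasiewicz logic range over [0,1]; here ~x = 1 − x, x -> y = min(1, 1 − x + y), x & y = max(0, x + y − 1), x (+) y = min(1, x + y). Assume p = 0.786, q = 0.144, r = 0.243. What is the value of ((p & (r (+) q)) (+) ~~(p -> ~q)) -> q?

r (+) q = min(1, 0.243 + 0.144) = min(1, 0.387) = 0.387
p & (r (+) q) = max(0, 0.786 + 0.387 − 1) = max(0, 0.173) = 0.173
~q = 1 − 0.144 = 0.856
p -> ~q = min(1, 1 − 0.786 + 0.856) = min(1, 1.070) = 1.000
~(p -> ~q) = 1 − 1.000 = 0.000
~~(p -> ~q) = 1 − 0.000 = 1.000
(p & (r (+) q)) (+) ~~(p -> ~q) = min(1, 0.173 + 1.000) = min(1, 1.173) = 1.000
((p & (r (+) q)) (+) ~~(p -> ~q)) -> q = min(1, 1 − 1.000 + 0.144) = min(1, 0.144) = 0.144

0.144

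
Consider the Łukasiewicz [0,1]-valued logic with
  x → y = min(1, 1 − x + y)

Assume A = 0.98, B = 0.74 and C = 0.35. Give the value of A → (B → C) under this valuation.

0.63

B → C = min(1, 1 − 0.74 + 0.35) = min(1, 0.61) = 0.61
A → (B → C) = min(1, 1 − 0.98 + 0.61) = min(1, 0.63) = 0.63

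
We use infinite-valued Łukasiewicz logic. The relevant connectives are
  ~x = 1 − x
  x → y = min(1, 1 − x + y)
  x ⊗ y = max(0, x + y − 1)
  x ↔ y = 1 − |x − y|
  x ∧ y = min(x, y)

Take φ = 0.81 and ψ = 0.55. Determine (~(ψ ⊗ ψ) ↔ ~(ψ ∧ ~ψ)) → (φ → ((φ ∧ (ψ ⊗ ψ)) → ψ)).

ψ ⊗ ψ = max(0, 0.55 + 0.55 − 1) = max(0, 0.10) = 0.10
~(ψ ⊗ ψ) = 1 − 0.10 = 0.90
~ψ = 1 − 0.55 = 0.45
ψ ∧ ~ψ = min(0.55, 0.45) = 0.45
~(ψ ∧ ~ψ) = 1 − 0.45 = 0.55
~(ψ ⊗ ψ) ↔ ~(ψ ∧ ~ψ) = 1 − |0.90 − 0.55| = 1 − 0.35 = 0.65
φ ∧ (ψ ⊗ ψ) = min(0.81, 0.10) = 0.10
(φ ∧ (ψ ⊗ ψ)) → ψ = min(1, 1 − 0.10 + 0.55) = min(1, 1.45) = 1.00
φ → ((φ ∧ (ψ ⊗ ψ)) → ψ) = min(1, 1 − 0.81 + 1.00) = min(1, 1.19) = 1.00
(~(ψ ⊗ ψ) ↔ ~(ψ ∧ ~ψ)) → (φ → ((φ ∧ (ψ ⊗ ψ)) → ψ)) = min(1, 1 − 0.65 + 1.00) = min(1, 1.35) = 1.00

1.00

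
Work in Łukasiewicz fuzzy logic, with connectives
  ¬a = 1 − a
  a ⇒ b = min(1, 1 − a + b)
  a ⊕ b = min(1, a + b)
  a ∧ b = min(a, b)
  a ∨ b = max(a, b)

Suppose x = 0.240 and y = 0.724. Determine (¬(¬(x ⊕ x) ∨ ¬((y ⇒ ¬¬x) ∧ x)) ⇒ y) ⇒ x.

0.240

x ⊕ x = min(1, 0.240 + 0.240) = min(1, 0.480) = 0.480
¬(x ⊕ x) = 1 − 0.480 = 0.520
¬x = 1 − 0.240 = 0.760
¬¬x = 1 − 0.760 = 0.240
y ⇒ ¬¬x = min(1, 1 − 0.724 + 0.240) = min(1, 0.516) = 0.516
(y ⇒ ¬¬x) ∧ x = min(0.516, 0.240) = 0.240
¬((y ⇒ ¬¬x) ∧ x) = 1 − 0.240 = 0.760
¬(x ⊕ x) ∨ ¬((y ⇒ ¬¬x) ∧ x) = max(0.520, 0.760) = 0.760
¬(¬(x ⊕ x) ∨ ¬((y ⇒ ¬¬x) ∧ x)) = 1 − 0.760 = 0.240
¬(¬(x ⊕ x) ∨ ¬((y ⇒ ¬¬x) ∧ x)) ⇒ y = min(1, 1 − 0.240 + 0.724) = min(1, 1.484) = 1.000
(¬(¬(x ⊕ x) ∨ ¬((y ⇒ ¬¬x) ∧ x)) ⇒ y) ⇒ x = min(1, 1 − 1.000 + 0.240) = min(1, 0.240) = 0.240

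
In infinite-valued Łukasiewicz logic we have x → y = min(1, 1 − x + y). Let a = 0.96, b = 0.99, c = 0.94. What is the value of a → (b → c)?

0.99

b → c = min(1, 1 − 0.99 + 0.94) = min(1, 0.95) = 0.95
a → (b → c) = min(1, 1 − 0.96 + 0.95) = min(1, 0.99) = 0.99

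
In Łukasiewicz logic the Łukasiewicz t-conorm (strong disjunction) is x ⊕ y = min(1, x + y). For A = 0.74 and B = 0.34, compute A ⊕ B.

1.00

A ⊕ B = min(1, 0.74 + 0.34) = min(1, 1.08) = 1.00
For comparison, the Gödel t-conorm max(x, y) would give 0.74.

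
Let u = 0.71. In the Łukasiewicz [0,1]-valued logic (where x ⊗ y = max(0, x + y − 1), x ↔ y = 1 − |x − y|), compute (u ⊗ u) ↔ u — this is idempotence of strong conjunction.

0.71

u ⊗ u = max(0, 0.71 + 0.71 − 1) = max(0, 0.42) = 0.42
(u ⊗ u) ↔ u = 1 − |0.42 − 0.71| = 1 − 0.29 = 0.71
(The value 0.71 < 1 shows this instance is not satisfied; fails in Ł∞ since a ⊗ a = max(0, 2a−1) ≠ a in general.)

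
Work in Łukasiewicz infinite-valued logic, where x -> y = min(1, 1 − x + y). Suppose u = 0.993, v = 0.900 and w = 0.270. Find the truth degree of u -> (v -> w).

0.377

v -> w = min(1, 1 − 0.900 + 0.270) = min(1, 0.370) = 0.370
u -> (v -> w) = min(1, 1 − 0.993 + 0.370) = min(1, 0.377) = 0.377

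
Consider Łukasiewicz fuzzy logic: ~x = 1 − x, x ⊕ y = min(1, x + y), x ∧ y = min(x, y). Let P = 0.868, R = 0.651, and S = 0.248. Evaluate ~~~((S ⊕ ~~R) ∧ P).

0.132

~R = 1 − 0.651 = 0.349
~~R = 1 − 0.349 = 0.651
S ⊕ ~~R = min(1, 0.248 + 0.651) = min(1, 0.899) = 0.899
(S ⊕ ~~R) ∧ P = min(0.899, 0.868) = 0.868
~((S ⊕ ~~R) ∧ P) = 1 − 0.868 = 0.132
~~((S ⊕ ~~R) ∧ P) = 1 − 0.132 = 0.868
~~~((S ⊕ ~~R) ∧ P) = 1 − 0.868 = 0.132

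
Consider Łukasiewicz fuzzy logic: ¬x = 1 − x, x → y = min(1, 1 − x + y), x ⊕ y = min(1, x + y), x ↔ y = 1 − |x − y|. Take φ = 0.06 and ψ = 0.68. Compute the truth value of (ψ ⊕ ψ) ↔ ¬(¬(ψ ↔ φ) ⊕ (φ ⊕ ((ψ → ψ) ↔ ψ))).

0.00

ψ ⊕ ψ = min(1, 0.68 + 0.68) = min(1, 1.36) = 1.00
ψ ↔ φ = 1 − |0.68 − 0.06| = 1 − 0.62 = 0.38
¬(ψ ↔ φ) = 1 − 0.38 = 0.62
ψ → ψ = min(1, 1 − 0.68 + 0.68) = min(1, 1.00) = 1.00
(ψ → ψ) ↔ ψ = 1 − |1.00 − 0.68| = 1 − 0.32 = 0.68
φ ⊕ ((ψ → ψ) ↔ ψ) = min(1, 0.06 + 0.68) = min(1, 0.74) = 0.74
¬(ψ ↔ φ) ⊕ (φ ⊕ ((ψ → ψ) ↔ ψ)) = min(1, 0.62 + 0.74) = min(1, 1.36) = 1.00
¬(¬(ψ ↔ φ) ⊕ (φ ⊕ ((ψ → ψ) ↔ ψ))) = 1 − 1.00 = 0.00
(ψ ⊕ ψ) ↔ ¬(¬(ψ ↔ φ) ⊕ (φ ⊕ ((ψ → ψ) ↔ ψ))) = 1 − |1.00 − 0.00| = 1 − 1.00 = 0.00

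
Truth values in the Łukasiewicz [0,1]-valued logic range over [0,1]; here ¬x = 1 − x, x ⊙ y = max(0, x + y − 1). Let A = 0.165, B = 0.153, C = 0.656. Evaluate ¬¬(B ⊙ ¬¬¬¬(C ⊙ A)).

C ⊙ A = max(0, 0.656 + 0.165 − 1) = max(0, -0.179) = 0.000
¬(C ⊙ A) = 1 − 0.000 = 1.000
¬¬(C ⊙ A) = 1 − 1.000 = 0.000
¬¬¬(C ⊙ A) = 1 − 0.000 = 1.000
¬¬¬¬(C ⊙ A) = 1 − 1.000 = 0.000
B ⊙ ¬¬¬¬(C ⊙ A) = max(0, 0.153 + 0.000 − 1) = max(0, -0.847) = 0.000
¬(B ⊙ ¬¬¬¬(C ⊙ A)) = 1 − 0.000 = 1.000
¬¬(B ⊙ ¬¬¬¬(C ⊙ A)) = 1 − 1.000 = 0.000

0.000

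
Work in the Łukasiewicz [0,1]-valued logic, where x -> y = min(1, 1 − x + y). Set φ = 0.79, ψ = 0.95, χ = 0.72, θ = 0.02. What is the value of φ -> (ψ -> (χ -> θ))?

χ -> θ = min(1, 1 − 0.72 + 0.02) = min(1, 0.30) = 0.30
ψ -> (χ -> θ) = min(1, 1 − 0.95 + 0.30) = min(1, 0.35) = 0.35
φ -> (ψ -> (χ -> θ)) = min(1, 1 − 0.79 + 0.35) = min(1, 0.56) = 0.56

0.56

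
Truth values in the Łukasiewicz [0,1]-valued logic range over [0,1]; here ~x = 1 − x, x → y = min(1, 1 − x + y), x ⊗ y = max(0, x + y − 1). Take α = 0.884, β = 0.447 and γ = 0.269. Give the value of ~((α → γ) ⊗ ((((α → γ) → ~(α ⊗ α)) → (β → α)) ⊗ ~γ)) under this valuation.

0.884

α → γ = min(1, 1 − 0.884 + 0.269) = min(1, 0.385) = 0.385
α ⊗ α = max(0, 0.884 + 0.884 − 1) = max(0, 0.768) = 0.768
~(α ⊗ α) = 1 − 0.768 = 0.232
(α → γ) → ~(α ⊗ α) = min(1, 1 − 0.385 + 0.232) = min(1, 0.847) = 0.847
β → α = min(1, 1 − 0.447 + 0.884) = min(1, 1.437) = 1.000
((α → γ) → ~(α ⊗ α)) → (β → α) = min(1, 1 − 0.847 + 1.000) = min(1, 1.153) = 1.000
~γ = 1 − 0.269 = 0.731
(((α → γ) → ~(α ⊗ α)) → (β → α)) ⊗ ~γ = max(0, 1.000 + 0.731 − 1) = max(0, 0.731) = 0.731
(α → γ) ⊗ ((((α → γ) → ~(α ⊗ α)) → (β → α)) ⊗ ~γ) = max(0, 0.385 + 0.731 − 1) = max(0, 0.116) = 0.116
~((α → γ) ⊗ ((((α → γ) → ~(α ⊗ α)) → (β → α)) ⊗ ~γ)) = 1 − 0.116 = 0.884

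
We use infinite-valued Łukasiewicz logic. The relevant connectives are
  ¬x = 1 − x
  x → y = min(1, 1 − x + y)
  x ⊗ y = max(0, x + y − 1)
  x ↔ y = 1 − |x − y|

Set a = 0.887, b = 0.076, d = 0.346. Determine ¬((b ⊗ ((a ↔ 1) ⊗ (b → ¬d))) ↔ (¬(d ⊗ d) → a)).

0.887

a ↔ 1 = 1 − |0.887 − 1.000| = 1 − 0.113 = 0.887
¬d = 1 − 0.346 = 0.654
b → ¬d = min(1, 1 − 0.076 + 0.654) = min(1, 1.578) = 1.000
(a ↔ 1) ⊗ (b → ¬d) = max(0, 0.887 + 1.000 − 1) = max(0, 0.887) = 0.887
b ⊗ ((a ↔ 1) ⊗ (b → ¬d)) = max(0, 0.076 + 0.887 − 1) = max(0, -0.037) = 0.000
d ⊗ d = max(0, 0.346 + 0.346 − 1) = max(0, -0.308) = 0.000
¬(d ⊗ d) = 1 − 0.000 = 1.000
¬(d ⊗ d) → a = min(1, 1 − 1.000 + 0.887) = min(1, 0.887) = 0.887
(b ⊗ ((a ↔ 1) ⊗ (b → ¬d))) ↔ (¬(d ⊗ d) → a) = 1 − |0.000 − 0.887| = 1 − 0.887 = 0.113
¬((b ⊗ ((a ↔ 1) ⊗ (b → ¬d))) ↔ (¬(d ⊗ d) → a)) = 1 − 0.113 = 0.887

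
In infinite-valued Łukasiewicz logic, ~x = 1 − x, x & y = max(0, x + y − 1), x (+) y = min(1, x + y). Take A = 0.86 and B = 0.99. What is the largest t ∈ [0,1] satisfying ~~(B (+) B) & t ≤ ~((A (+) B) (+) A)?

B (+) B = min(1, 0.99 + 0.99) = min(1, 1.98) = 1.00
~(B (+) B) = 1 − 1.00 = 0.00
~~(B (+) B) = 1 − 0.00 = 1.00
So the left factor is ~~(B (+) B) = 1.00.
A (+) B = min(1, 0.86 + 0.99) = min(1, 1.85) = 1.00
(A (+) B) (+) A = min(1, 1.00 + 0.86) = min(1, 1.86) = 1.00
~((A (+) B) (+) A) = 1 − 1.00 = 0.00
So the right-hand bound is ~((A (+) B) (+) A) = 0.00.
The residuum of the Łukasiewicz t-norm gives the supremum: min(1, 1 − 1.00 + 0.00).
1 − 1.00 + 0.00 = 0.00, so t = min(1, 0.00) = 0.00.
Check: 1.00 & 0.00 = max(0, 0.00) = 0.00 ≤ 0.00.

0.00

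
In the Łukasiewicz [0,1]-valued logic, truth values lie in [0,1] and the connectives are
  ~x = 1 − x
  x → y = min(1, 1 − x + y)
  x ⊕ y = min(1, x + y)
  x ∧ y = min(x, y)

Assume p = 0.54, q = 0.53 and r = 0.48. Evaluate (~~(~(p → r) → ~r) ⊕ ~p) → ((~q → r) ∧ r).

0.48

p → r = min(1, 1 − 0.54 + 0.48) = min(1, 0.94) = 0.94
~(p → r) = 1 − 0.94 = 0.06
~r = 1 − 0.48 = 0.52
~(p → r) → ~r = min(1, 1 − 0.06 + 0.52) = min(1, 1.46) = 1.00
~(~(p → r) → ~r) = 1 − 1.00 = 0.00
~~(~(p → r) → ~r) = 1 − 0.00 = 1.00
~p = 1 − 0.54 = 0.46
~~(~(p → r) → ~r) ⊕ ~p = min(1, 1.00 + 0.46) = min(1, 1.46) = 1.00
~q = 1 − 0.53 = 0.47
~q → r = min(1, 1 − 0.47 + 0.48) = min(1, 1.01) = 1.00
(~q → r) ∧ r = min(1.00, 0.48) = 0.48
(~~(~(p → r) → ~r) ⊕ ~p) → ((~q → r) ∧ r) = min(1, 1 − 1.00 + 0.48) = min(1, 0.48) = 0.48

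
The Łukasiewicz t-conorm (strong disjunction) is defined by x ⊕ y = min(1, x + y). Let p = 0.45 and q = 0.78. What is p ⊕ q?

1.00

p ⊕ q = min(1, 0.45 + 0.78) = min(1, 1.23) = 1.00
For comparison, the Gödel t-conorm max(x, y) would give 0.78.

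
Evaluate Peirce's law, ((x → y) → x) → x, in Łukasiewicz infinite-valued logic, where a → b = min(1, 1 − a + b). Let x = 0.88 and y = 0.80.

0.92

x → y = min(1, 1 − 0.88 + 0.80) = min(1, 0.92) = 0.92
(x → y) → x = min(1, 1 − 0.92 + 0.88) = min(1, 0.96) = 0.96
((x → y) → x) → x = min(1, 1 − 0.96 + 0.88) = min(1, 0.92) = 0.92
(The value 0.92 < 1 shows this instance is not satisfied; not a Ł∞-tautology in general.)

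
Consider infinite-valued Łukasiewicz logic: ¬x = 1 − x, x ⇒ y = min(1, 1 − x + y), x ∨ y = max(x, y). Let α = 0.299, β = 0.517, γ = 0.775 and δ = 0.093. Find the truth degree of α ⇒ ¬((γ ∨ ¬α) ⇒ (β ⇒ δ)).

0.900

¬α = 1 − 0.299 = 0.701
γ ∨ ¬α = max(0.775, 0.701) = 0.775
β ⇒ δ = min(1, 1 − 0.517 + 0.093) = min(1, 0.576) = 0.576
(γ ∨ ¬α) ⇒ (β ⇒ δ) = min(1, 1 − 0.775 + 0.576) = min(1, 0.801) = 0.801
¬((γ ∨ ¬α) ⇒ (β ⇒ δ)) = 1 − 0.801 = 0.199
α ⇒ ¬((γ ∨ ¬α) ⇒ (β ⇒ δ)) = min(1, 1 − 0.299 + 0.199) = min(1, 0.900) = 0.900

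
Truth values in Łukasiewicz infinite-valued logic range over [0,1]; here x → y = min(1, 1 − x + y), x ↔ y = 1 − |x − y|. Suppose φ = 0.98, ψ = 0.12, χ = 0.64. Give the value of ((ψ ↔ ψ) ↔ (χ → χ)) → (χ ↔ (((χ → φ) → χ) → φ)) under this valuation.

ψ ↔ ψ = 1 − |0.12 − 0.12| = 1 − 0.00 = 1.00
χ → χ = min(1, 1 − 0.64 + 0.64) = min(1, 1.00) = 1.00
(ψ ↔ ψ) ↔ (χ → χ) = 1 − |1.00 − 1.00| = 1 − 0.00 = 1.00
χ → φ = min(1, 1 − 0.64 + 0.98) = min(1, 1.34) = 1.00
(χ → φ) → χ = min(1, 1 − 1.00 + 0.64) = min(1, 0.64) = 0.64
((χ → φ) → χ) → φ = min(1, 1 − 0.64 + 0.98) = min(1, 1.34) = 1.00
χ ↔ (((χ → φ) → χ) → φ) = 1 − |0.64 − 1.00| = 1 − 0.36 = 0.64
((ψ ↔ ψ) ↔ (χ → χ)) → (χ ↔ (((χ → φ) → χ) → φ)) = min(1, 1 − 1.00 + 0.64) = min(1, 0.64) = 0.64

0.64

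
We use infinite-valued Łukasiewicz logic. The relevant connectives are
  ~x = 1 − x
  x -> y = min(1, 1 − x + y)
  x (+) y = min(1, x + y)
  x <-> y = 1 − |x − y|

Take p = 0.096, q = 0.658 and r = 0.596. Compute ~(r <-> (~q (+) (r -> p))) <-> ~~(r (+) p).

~q = 1 − 0.658 = 0.342
r -> p = min(1, 1 − 0.596 + 0.096) = min(1, 0.500) = 0.500
~q (+) (r -> p) = min(1, 0.342 + 0.500) = min(1, 0.842) = 0.842
r <-> (~q (+) (r -> p)) = 1 − |0.596 − 0.842| = 1 − 0.246 = 0.754
~(r <-> (~q (+) (r -> p))) = 1 − 0.754 = 0.246
r (+) p = min(1, 0.596 + 0.096) = min(1, 0.692) = 0.692
~(r (+) p) = 1 − 0.692 = 0.308
~~(r (+) p) = 1 − 0.308 = 0.692
~(r <-> (~q (+) (r -> p))) <-> ~~(r (+) p) = 1 − |0.246 − 0.692| = 1 − 0.446 = 0.554

0.554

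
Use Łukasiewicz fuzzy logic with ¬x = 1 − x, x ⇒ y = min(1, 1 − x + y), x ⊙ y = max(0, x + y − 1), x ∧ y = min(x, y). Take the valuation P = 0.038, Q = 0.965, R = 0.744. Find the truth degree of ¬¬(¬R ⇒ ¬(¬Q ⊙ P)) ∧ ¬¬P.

0.038

¬R = 1 − 0.744 = 0.256
¬Q = 1 − 0.965 = 0.035
¬Q ⊙ P = max(0, 0.035 + 0.038 − 1) = max(0, -0.927) = 0.000
¬(¬Q ⊙ P) = 1 − 0.000 = 1.000
¬R ⇒ ¬(¬Q ⊙ P) = min(1, 1 − 0.256 + 1.000) = min(1, 1.744) = 1.000
¬(¬R ⇒ ¬(¬Q ⊙ P)) = 1 − 1.000 = 0.000
¬¬(¬R ⇒ ¬(¬Q ⊙ P)) = 1 − 0.000 = 1.000
¬P = 1 − 0.038 = 0.962
¬¬P = 1 − 0.962 = 0.038
¬¬(¬R ⇒ ¬(¬Q ⊙ P)) ∧ ¬¬P = min(1.000, 0.038) = 0.038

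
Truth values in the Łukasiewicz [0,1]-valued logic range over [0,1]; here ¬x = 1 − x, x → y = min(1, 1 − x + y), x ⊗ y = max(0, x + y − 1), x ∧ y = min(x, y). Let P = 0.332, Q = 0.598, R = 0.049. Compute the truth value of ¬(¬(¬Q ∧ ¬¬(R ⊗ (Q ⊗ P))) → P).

¬Q = 1 − 0.598 = 0.402
Q ⊗ P = max(0, 0.598 + 0.332 − 1) = max(0, -0.070) = 0.000
R ⊗ (Q ⊗ P) = max(0, 0.049 + 0.000 − 1) = max(0, -0.951) = 0.000
¬(R ⊗ (Q ⊗ P)) = 1 − 0.000 = 1.000
¬¬(R ⊗ (Q ⊗ P)) = 1 − 1.000 = 0.000
¬Q ∧ ¬¬(R ⊗ (Q ⊗ P)) = min(0.402, 0.000) = 0.000
¬(¬Q ∧ ¬¬(R ⊗ (Q ⊗ P))) = 1 − 0.000 = 1.000
¬(¬Q ∧ ¬¬(R ⊗ (Q ⊗ P))) → P = min(1, 1 − 1.000 + 0.332) = min(1, 0.332) = 0.332
¬(¬(¬Q ∧ ¬¬(R ⊗ (Q ⊗ P))) → P) = 1 − 0.332 = 0.668

0.668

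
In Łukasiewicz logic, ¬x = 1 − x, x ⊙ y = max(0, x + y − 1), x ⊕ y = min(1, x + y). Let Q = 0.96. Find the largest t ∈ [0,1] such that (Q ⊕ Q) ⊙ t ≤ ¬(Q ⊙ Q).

Q ⊕ Q = min(1, 0.96 + 0.96) = min(1, 1.92) = 1.00
So the left factor is Q ⊕ Q = 1.00.
Q ⊙ Q = max(0, 0.96 + 0.96 − 1) = max(0, 0.92) = 0.92
¬(Q ⊙ Q) = 1 − 0.92 = 0.08
So the right-hand bound is ¬(Q ⊙ Q) = 0.08.
The residuum of the Łukasiewicz t-norm gives the supremum: min(1, 1 − 1.00 + 0.08).
1 − 1.00 + 0.08 = 0.08, so t = min(1, 0.08) = 0.08.
Check: 1.00 ⊙ 0.08 = max(0, 0.08) = 0.08 ≤ 0.08.

0.08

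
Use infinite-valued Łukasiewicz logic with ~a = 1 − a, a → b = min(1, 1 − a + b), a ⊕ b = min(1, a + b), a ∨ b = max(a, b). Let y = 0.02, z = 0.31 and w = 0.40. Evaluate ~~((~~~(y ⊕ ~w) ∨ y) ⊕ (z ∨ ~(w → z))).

~w = 1 − 0.40 = 0.60
y ⊕ ~w = min(1, 0.02 + 0.60) = min(1, 0.62) = 0.62
~(y ⊕ ~w) = 1 − 0.62 = 0.38
~~(y ⊕ ~w) = 1 − 0.38 = 0.62
~~~(y ⊕ ~w) = 1 − 0.62 = 0.38
~~~(y ⊕ ~w) ∨ y = max(0.38, 0.02) = 0.38
w → z = min(1, 1 − 0.40 + 0.31) = min(1, 0.91) = 0.91
~(w → z) = 1 − 0.91 = 0.09
z ∨ ~(w → z) = max(0.31, 0.09) = 0.31
(~~~(y ⊕ ~w) ∨ y) ⊕ (z ∨ ~(w → z)) = min(1, 0.38 + 0.31) = min(1, 0.69) = 0.69
~((~~~(y ⊕ ~w) ∨ y) ⊕ (z ∨ ~(w → z))) = 1 − 0.69 = 0.31
~~((~~~(y ⊕ ~w) ∨ y) ⊕ (z ∨ ~(w → z))) = 1 − 0.31 = 0.69

0.69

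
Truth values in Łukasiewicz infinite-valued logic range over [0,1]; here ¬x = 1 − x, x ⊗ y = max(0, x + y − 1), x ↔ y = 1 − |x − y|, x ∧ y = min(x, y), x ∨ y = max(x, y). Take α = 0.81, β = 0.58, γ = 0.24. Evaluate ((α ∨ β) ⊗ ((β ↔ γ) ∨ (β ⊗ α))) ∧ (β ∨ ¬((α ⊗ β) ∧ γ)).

0.47

α ∨ β = max(0.81, 0.58) = 0.81
β ↔ γ = 1 − |0.58 − 0.24| = 1 − 0.34 = 0.66
β ⊗ α = max(0, 0.58 + 0.81 − 1) = max(0, 0.39) = 0.39
(β ↔ γ) ∨ (β ⊗ α) = max(0.66, 0.39) = 0.66
(α ∨ β) ⊗ ((β ↔ γ) ∨ (β ⊗ α)) = max(0, 0.81 + 0.66 − 1) = max(0, 0.47) = 0.47
α ⊗ β = max(0, 0.81 + 0.58 − 1) = max(0, 0.39) = 0.39
(α ⊗ β) ∧ γ = min(0.39, 0.24) = 0.24
¬((α ⊗ β) ∧ γ) = 1 − 0.24 = 0.76
β ∨ ¬((α ⊗ β) ∧ γ) = max(0.58, 0.76) = 0.76
((α ∨ β) ⊗ ((β ↔ γ) ∨ (β ⊗ α))) ∧ (β ∨ ¬((α ⊗ β) ∧ γ)) = min(0.47, 0.76) = 0.47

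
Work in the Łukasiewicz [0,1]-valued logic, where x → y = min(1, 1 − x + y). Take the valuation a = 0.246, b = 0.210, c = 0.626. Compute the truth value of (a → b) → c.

0.662

a → b = min(1, 1 − 0.246 + 0.210) = min(1, 0.964) = 0.964
(a → b) → c = min(1, 1 − 0.964 + 0.626) = min(1, 0.662) = 0.662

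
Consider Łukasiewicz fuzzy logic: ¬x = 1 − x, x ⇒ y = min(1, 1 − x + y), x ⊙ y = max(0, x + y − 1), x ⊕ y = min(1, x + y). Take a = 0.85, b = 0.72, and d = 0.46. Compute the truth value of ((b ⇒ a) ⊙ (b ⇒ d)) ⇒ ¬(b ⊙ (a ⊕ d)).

b ⇒ a = min(1, 1 − 0.72 + 0.85) = min(1, 1.13) = 1.00
b ⇒ d = min(1, 1 − 0.72 + 0.46) = min(1, 0.74) = 0.74
(b ⇒ a) ⊙ (b ⇒ d) = max(0, 1.00 + 0.74 − 1) = max(0, 0.74) = 0.74
a ⊕ d = min(1, 0.85 + 0.46) = min(1, 1.31) = 1.00
b ⊙ (a ⊕ d) = max(0, 0.72 + 1.00 − 1) = max(0, 0.72) = 0.72
¬(b ⊙ (a ⊕ d)) = 1 − 0.72 = 0.28
((b ⇒ a) ⊙ (b ⇒ d)) ⇒ ¬(b ⊙ (a ⊕ d)) = min(1, 1 − 0.74 + 0.28) = min(1, 0.54) = 0.54

0.54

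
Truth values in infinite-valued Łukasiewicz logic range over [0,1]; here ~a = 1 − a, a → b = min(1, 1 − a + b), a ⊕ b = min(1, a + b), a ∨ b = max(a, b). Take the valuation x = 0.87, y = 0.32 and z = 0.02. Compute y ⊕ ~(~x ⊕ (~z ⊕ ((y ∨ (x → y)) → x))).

~x = 1 − 0.87 = 0.13
~z = 1 − 0.02 = 0.98
x → y = min(1, 1 − 0.87 + 0.32) = min(1, 0.45) = 0.45
y ∨ (x → y) = max(0.32, 0.45) = 0.45
(y ∨ (x → y)) → x = min(1, 1 − 0.45 + 0.87) = min(1, 1.42) = 1.00
~z ⊕ ((y ∨ (x → y)) → x) = min(1, 0.98 + 1.00) = min(1, 1.98) = 1.00
~x ⊕ (~z ⊕ ((y ∨ (x → y)) → x)) = min(1, 0.13 + 1.00) = min(1, 1.13) = 1.00
~(~x ⊕ (~z ⊕ ((y ∨ (x → y)) → x))) = 1 − 1.00 = 0.00
y ⊕ ~(~x ⊕ (~z ⊕ ((y ∨ (x → y)) → x))) = min(1, 0.32 + 0.00) = min(1, 0.32) = 0.32

0.32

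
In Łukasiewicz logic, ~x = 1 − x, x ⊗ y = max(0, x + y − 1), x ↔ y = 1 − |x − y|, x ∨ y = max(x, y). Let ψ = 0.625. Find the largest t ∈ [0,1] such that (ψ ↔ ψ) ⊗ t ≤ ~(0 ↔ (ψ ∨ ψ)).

ψ ↔ ψ = 1 − |0.625 − 0.625| = 1 − 0.000 = 1.000
So the left factor is ψ ↔ ψ = 1.000.
ψ ∨ ψ = max(0.625, 0.625) = 0.625
0 ↔ (ψ ∨ ψ) = 1 − |0.000 − 0.625| = 1 − 0.625 = 0.375
~(0 ↔ (ψ ∨ ψ)) = 1 − 0.375 = 0.625
So the right-hand bound is ~(0 ↔ (ψ ∨ ψ)) = 0.625.
The residuum of the Łukasiewicz t-norm gives the supremum: min(1, 1 − 1.000 + 0.625).
1 − 1.000 + 0.625 = 0.625, so t = min(1, 0.625) = 0.625.
Check: 1.000 ⊗ 0.625 = max(0, 0.625) = 0.625 ≤ 0.625.

0.625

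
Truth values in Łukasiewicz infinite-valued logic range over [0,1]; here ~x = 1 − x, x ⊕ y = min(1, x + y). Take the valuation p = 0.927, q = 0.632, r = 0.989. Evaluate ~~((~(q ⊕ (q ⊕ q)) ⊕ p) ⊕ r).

q ⊕ q = min(1, 0.632 + 0.632) = min(1, 1.264) = 1.000
q ⊕ (q ⊕ q) = min(1, 0.632 + 1.000) = min(1, 1.632) = 1.000
~(q ⊕ (q ⊕ q)) = 1 − 1.000 = 0.000
~(q ⊕ (q ⊕ q)) ⊕ p = min(1, 0.000 + 0.927) = min(1, 0.927) = 0.927
(~(q ⊕ (q ⊕ q)) ⊕ p) ⊕ r = min(1, 0.927 + 0.989) = min(1, 1.916) = 1.000
~((~(q ⊕ (q ⊕ q)) ⊕ p) ⊕ r) = 1 − 1.000 = 0.000
~~((~(q ⊕ (q ⊕ q)) ⊕ p) ⊕ r) = 1 − 0.000 = 1.000

1.000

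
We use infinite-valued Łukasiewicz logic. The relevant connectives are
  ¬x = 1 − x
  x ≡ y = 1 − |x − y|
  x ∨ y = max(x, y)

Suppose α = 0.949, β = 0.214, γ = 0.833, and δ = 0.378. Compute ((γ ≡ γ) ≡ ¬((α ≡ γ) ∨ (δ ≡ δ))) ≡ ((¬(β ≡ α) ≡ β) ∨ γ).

0.167

γ ≡ γ = 1 − |0.833 − 0.833| = 1 − 0.000 = 1.000
α ≡ γ = 1 − |0.949 − 0.833| = 1 − 0.116 = 0.884
δ ≡ δ = 1 − |0.378 − 0.378| = 1 − 0.000 = 1.000
(α ≡ γ) ∨ (δ ≡ δ) = max(0.884, 1.000) = 1.000
¬((α ≡ γ) ∨ (δ ≡ δ)) = 1 − 1.000 = 0.000
(γ ≡ γ) ≡ ¬((α ≡ γ) ∨ (δ ≡ δ)) = 1 − |1.000 − 0.000| = 1 − 1.000 = 0.000
β ≡ α = 1 − |0.214 − 0.949| = 1 − 0.735 = 0.265
¬(β ≡ α) = 1 − 0.265 = 0.735
¬(β ≡ α) ≡ β = 1 − |0.735 − 0.214| = 1 − 0.521 = 0.479
(¬(β ≡ α) ≡ β) ∨ γ = max(0.479, 0.833) = 0.833
((γ ≡ γ) ≡ ¬((α ≡ γ) ∨ (δ ≡ δ))) ≡ ((¬(β ≡ α) ≡ β) ∨ γ) = 1 − |0.000 − 0.833| = 1 − 0.833 = 0.167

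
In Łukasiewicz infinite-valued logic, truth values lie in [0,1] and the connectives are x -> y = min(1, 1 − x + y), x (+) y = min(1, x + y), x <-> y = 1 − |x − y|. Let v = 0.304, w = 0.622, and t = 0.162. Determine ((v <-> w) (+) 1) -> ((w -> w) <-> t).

v <-> w = 1 − |0.304 − 0.622| = 1 − 0.318 = 0.682
(v <-> w) (+) 1 = min(1, 0.682 + 1.000) = min(1, 1.682) = 1.000
w -> w = min(1, 1 − 0.622 + 0.622) = min(1, 1.000) = 1.000
(w -> w) <-> t = 1 − |1.000 − 0.162| = 1 − 0.838 = 0.162
((v <-> w) (+) 1) -> ((w -> w) <-> t) = min(1, 1 − 1.000 + 0.162) = min(1, 0.162) = 0.162

0.162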